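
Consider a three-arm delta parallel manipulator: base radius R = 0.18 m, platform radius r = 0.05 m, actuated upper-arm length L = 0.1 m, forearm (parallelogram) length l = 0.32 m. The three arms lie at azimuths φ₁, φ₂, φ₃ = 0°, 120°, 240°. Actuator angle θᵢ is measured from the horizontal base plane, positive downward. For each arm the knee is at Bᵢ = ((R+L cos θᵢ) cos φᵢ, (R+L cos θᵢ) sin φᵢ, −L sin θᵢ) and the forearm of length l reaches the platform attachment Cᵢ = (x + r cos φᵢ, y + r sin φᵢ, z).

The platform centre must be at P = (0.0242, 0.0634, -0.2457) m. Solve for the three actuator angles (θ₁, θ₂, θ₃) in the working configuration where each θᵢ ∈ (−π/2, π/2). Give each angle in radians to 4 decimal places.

rotate P by −φ1: (0.0242, 0.0634, -0.2457)
  e−x'=0.1058;  (l²−L²−(e−x')²−y'²−z²)/2L = 0.0841
  θ1 = atan2(B,A) + arccos(C/0.2675) = 0.0868
rotate P by −φ2: (0.0428, -0.0527, -0.2457)
  A=0.0872, B=-0.2457, C=(l²−L²−A²−y'²−z²)/(2L)=0.1083
  γ=atan2(-0.2457,0.0872)=-1.2298;  ψ=arccos(0.4153)=1.1425;  θ2=γ+ψ≈-0.0873
rotate P by −φ3: (-0.0670, -0.0107, -0.2457)
  e−x'=0.1970;  (l²−L²−(e−x')²−y'²−z²)/2L = -0.0345
  √(A²+B²)=0.3149;  θ3 = -0.8949+1.6805 ≈ 0.7855

θ₁ = 0.0868, θ₂ = -0.0873, θ₃ = 0.7855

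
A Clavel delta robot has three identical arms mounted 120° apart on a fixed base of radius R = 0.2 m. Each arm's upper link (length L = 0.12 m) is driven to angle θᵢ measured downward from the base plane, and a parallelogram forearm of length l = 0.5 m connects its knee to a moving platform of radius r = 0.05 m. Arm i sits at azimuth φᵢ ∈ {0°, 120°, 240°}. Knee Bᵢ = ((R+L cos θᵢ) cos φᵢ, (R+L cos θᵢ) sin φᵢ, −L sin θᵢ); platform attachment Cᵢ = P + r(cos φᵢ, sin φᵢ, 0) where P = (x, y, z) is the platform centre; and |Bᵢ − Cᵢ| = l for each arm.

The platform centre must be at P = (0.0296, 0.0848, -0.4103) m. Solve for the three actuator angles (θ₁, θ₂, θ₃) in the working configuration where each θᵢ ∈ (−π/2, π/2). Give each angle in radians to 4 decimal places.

θ₁ = -0.1746, θ₂ = -0.3490, θ₃ = 0.4362

arm 1 (φ=0.0°): x'=0.0296, y'=0.0848
  e−x'=0.1204;  (l²−L²−(e−x')²−y'²−z²)/2L = 0.1899
  γ=atan2(-0.4103,0.1204)=-1.2854;  ψ=arccos(0.4440)=1.1107;  θ1=γ+ψ≈-0.1746
φ2=120.0° → target in arm frame (0.0586, -0.0680)
  A=0.0914, B=-0.4103, C=(l²−L²−A²−y'²−z²)/(2L)=0.2262
  θ2 = atan2(B,A) + arccos(C/0.4203) = -0.3490
rotate P by −φ3: (-0.0882, -0.0168, -0.4103)
  A=0.2382, B=-0.4103, C=(l²−L²−A²−y'²−z²)/(2L)=0.0426
  √(A²+B²)=0.4745;  θ3 = -1.0447+1.4810 ≈ 0.4362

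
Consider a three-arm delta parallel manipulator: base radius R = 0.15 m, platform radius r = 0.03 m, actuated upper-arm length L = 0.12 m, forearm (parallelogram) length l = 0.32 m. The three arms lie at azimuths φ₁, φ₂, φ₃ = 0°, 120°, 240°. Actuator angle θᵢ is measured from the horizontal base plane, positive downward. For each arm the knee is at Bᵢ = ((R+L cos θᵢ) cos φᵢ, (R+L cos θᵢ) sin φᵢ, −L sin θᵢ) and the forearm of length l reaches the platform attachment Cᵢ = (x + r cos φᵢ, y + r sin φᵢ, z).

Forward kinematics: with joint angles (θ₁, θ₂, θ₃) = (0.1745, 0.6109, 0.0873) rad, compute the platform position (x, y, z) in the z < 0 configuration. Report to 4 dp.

φ1=0.0°: virtual centre (0.2382, 0.0000, -0.0208), radius l
O2 = (0.2183·cos120.0°, 0.2183·sin120.0°, -0.0688) = (-0.1091, 0.1890, -0.0688)
arm 3 at φ=240.0°: e+L cos θ3 = 0.2395;  O3 = (-0.1198, -0.2075, -0.0105)
eliminate P² terms by subtracting sphere 1 from 2 and 3
plane₁₂: -0.6947x+0.3781y+-0.0960z = -0.0048
det = 0.5589;  x = 0.0033+-0.0572z,  y = -0.0065+0.1487z
sphere 1 gives Az²+Bz+C=0 with A=1.0254, B=0.0666, C=-0.0468;  B²−4AC=0.1963;  roots -0.2485, 0.1835;  negative root z = -0.2485
x = 0.0175, y = -0.0435

(0.0175, -0.0435, -0.2485)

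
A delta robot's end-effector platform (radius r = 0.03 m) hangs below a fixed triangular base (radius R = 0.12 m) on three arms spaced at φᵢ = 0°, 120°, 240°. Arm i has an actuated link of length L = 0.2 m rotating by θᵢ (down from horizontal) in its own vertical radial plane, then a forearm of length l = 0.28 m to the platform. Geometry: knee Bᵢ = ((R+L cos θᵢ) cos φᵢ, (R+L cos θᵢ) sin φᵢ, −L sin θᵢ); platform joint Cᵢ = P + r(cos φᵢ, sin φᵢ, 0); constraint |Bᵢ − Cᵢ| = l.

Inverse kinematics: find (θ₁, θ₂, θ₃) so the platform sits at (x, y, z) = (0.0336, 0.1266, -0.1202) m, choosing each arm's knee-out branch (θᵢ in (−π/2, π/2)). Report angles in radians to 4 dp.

θ₁ = 0.3493, θ₂ = -0.3497, θ₃ = 1.3093

φ1=0.0° → target in arm frame (0.0336, 0.1266)
  A=0.0564, B=-0.1202, C=(l²−L²−A²−y'²−z²)/(2L)=0.0119
  θ1 = atan2(B,A) + arccos(C/0.1328) = 0.3493
rotate P by −φ2: (0.0928, -0.0924, -0.1202)
  A=-0.0028, B=-0.1202, C=(l²−L²−A²−y'²−z²)/(2L)=0.0385
  θ2 = atan2(B,A) + arccos(C/0.1202) = -0.3497
rotate P by −φ3: (-0.1264, -0.0342, -0.1202)
  A=0.2164, B=-0.1202, C=(l²−L²−A²−y'²−z²)/(2L)=-0.0602
  √(A²+B²)=0.2476;  θ3 = -0.5069+1.8162 ≈ 1.3093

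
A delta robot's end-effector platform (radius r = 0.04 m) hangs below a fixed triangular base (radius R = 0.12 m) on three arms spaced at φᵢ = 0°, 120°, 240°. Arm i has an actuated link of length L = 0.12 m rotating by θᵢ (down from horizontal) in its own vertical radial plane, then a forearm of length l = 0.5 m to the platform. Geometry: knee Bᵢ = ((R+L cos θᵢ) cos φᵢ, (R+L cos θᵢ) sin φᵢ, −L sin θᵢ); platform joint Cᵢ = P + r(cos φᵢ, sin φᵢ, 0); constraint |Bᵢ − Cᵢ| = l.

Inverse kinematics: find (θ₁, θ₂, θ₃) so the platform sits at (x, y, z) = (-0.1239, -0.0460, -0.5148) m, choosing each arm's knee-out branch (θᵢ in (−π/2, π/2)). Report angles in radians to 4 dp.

arm 1 (φ=0.0°): x'=-0.1239, y'=-0.0460
  e−x'=0.2039;  (l²−L²−(e−x')²−y'²−z²)/2L = -0.3046
  √(A²+B²)=0.5537;  θ1 = -1.1937+2.1533 ≈ 0.9597
rotate P by −φ2: (0.0221, 0.1303, -0.5148)
  A cos θ + B sin θ = C:  0.0579·cos θ + -0.5148·sin θ = -0.2073
  √(A²+B²)=0.5180;  θ2 = -1.4588+1.9825 ≈ 0.5236
arm 3 (φ=240.0°): x'=0.1018, y'=-0.0843
  e−x'=-0.0218;  (l²−L²−(e−x')²−y'²−z²)/2L = -0.1542
  θ3 = atan2(B,A) + arccos(C/0.5153) = 0.2616

θ₁ = 0.9597, θ₂ = 0.5236, θ₃ = 0.2616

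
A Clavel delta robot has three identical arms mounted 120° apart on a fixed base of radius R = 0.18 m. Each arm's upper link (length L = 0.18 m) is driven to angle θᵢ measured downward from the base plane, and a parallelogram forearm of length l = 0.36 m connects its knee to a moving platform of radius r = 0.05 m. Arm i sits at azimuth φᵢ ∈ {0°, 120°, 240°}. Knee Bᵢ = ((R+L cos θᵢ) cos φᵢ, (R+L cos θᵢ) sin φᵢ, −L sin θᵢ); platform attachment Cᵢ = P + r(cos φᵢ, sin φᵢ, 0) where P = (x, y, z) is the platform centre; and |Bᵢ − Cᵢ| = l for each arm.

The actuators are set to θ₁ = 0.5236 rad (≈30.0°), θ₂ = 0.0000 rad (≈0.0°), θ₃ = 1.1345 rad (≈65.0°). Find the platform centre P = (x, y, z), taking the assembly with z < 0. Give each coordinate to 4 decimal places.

φ1=0.0°: virtual centre (0.2859, 0.0000, -0.0900), radius l
φ2=120.0°: virtual centre (-0.1550, 0.2685, 0.0000), radius l
arm 3 at φ=240.0°: ρ3 = 0.2061;  centre 3 = (-0.1030, -0.1785, -0.1631)
|centre ₂|²−|centre ₁|² = 0.0063;  |centre ₃|²−|centre ₁|² = -0.0208
[-0.8818 0.5369 0.1800]·P = 0.0063;  [-0.7778 -0.3569 -0.1463]·P = -0.0208
det = 0.7324;  x = 0.0122+-0.0195z,  y = 0.0316+-0.3673z
quadratic in z: (1.1353)z²+(0.1674)z+(-0.0456)=0, √Δ=0.4848 → z ∈ {-0.2872, 0.1398}; z = -0.2872 (taking z<0)
x = 0.0178, y = 0.1371

(0.0178, 0.1371, -0.2872)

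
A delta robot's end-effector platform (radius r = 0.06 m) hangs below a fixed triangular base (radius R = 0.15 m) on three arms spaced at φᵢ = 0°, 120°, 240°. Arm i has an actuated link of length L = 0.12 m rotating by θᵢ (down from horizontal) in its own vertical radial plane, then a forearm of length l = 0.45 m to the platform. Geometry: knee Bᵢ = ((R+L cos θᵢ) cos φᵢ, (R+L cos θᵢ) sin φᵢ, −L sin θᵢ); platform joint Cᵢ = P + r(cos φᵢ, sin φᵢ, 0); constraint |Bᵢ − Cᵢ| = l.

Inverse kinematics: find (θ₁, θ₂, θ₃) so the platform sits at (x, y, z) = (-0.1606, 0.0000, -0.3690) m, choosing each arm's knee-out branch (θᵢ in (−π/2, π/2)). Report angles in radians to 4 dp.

θ₁ = 0.6982, θ₂ = -0.3494, θ₃ = -0.3494

arm 1 (φ=0.0°): x'=-0.1606, y'=0.0000
  A=0.2506, B=-0.3690, C=(l²−L²−A²−y'²−z²)/(2L)=-0.0453
  θ1 = atan2(B,A) + arccos(C/0.4461) = 0.6982
rotate P by −φ2: (0.0803, 0.1391, -0.3690)
  A=0.0097, B=-0.3690, C=(l²−L²−A²−y'²−z²)/(2L)=0.1354
  √(A²+B²)=0.3691;  θ2 = -1.5445+1.1952 ≈ -0.3494
rotate P by −φ3: (0.0803, -0.1391, -0.3690)
  A=0.0097, B=-0.3690, C=(l²−L²−A²−y'²−z²)/(2L)=0.1354
  θ3 = atan2(B,A) + arccos(C/0.3691) = -0.3494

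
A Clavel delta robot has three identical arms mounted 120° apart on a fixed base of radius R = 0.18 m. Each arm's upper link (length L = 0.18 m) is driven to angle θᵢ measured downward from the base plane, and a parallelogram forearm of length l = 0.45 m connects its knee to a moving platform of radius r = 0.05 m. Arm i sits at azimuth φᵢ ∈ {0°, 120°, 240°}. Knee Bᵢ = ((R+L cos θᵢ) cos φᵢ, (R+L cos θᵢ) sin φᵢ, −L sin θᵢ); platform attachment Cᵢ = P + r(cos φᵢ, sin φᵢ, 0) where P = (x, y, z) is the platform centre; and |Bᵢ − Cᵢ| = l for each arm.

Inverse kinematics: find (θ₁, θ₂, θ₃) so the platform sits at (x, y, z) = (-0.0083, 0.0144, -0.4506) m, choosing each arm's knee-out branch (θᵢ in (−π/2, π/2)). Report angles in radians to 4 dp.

φ1=0.0° → target in arm frame (-0.0083, 0.0144)
  A cos θ + B sin θ = C:  0.1383·cos θ + -0.4506·sin θ = -0.1452
  γ=atan2(-0.4506,0.1383)=-1.2730;  ψ=arccos(-0.3081)=1.8840;  θ1=γ+ψ≈0.6110
φ2=120.0° → target in arm frame (0.0166, 0.0000)
  A=0.1134, B=-0.4506, C=(l²−L²−A²−y'²−z²)/(2L)=-0.1272
  θ2 = atan2(B,A) + arccos(C/0.4646) = 0.5238
rotate P by −φ3: (-0.0083, -0.0144, -0.4506)
  e−x'=0.1383;  (l²−L²−(e−x')²−y'²−z²)/2L = -0.1452
  γ=atan2(-0.4506,0.1383)=-1.2730;  ψ=arccos(-0.3081)=1.8840;  θ3=γ+ψ≈0.6110

θ₁ = 0.6110, θ₂ = 0.5238, θ₃ = 0.6110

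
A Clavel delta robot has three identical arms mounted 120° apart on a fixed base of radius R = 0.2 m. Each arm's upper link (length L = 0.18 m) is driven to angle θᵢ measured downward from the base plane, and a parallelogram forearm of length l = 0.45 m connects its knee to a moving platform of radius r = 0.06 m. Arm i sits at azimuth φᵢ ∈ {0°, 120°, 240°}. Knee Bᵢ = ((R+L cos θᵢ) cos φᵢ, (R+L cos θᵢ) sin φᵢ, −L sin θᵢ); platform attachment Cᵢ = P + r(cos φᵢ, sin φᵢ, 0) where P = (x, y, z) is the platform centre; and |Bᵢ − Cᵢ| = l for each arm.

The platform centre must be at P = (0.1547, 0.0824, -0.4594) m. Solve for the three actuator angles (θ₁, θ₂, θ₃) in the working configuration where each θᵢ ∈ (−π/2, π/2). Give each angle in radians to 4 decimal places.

θ₁ = 0.2620, θ₂ = 0.8729, θ₃ = 1.3094

φ1=0.0° → target in arm frame (0.1547, 0.0824)
  A=-0.0147, B=-0.4594, C=(l²−L²−A²−y'²−z²)/(2L)=-0.1332
  √(A²+B²)=0.4596;  θ1 = -1.6028+1.8648 ≈ 0.2620
arm 2 (φ=120.0°): x'=-0.0060, y'=-0.1752
  e−x'=0.1460;  (l²−L²−(e−x')²−y'²−z²)/2L = -0.2582
  √(A²+B²)=0.4820;  θ2 = -1.2631+2.1360 ≈ 0.8729
φ3=240.0° → target in arm frame (-0.1487, 0.0928)
  A cos θ + B sin θ = C:  0.2887·cos θ + -0.4594·sin θ = -0.3692
  θ3 = atan2(B,A) + arccos(C/0.5426) = 1.3094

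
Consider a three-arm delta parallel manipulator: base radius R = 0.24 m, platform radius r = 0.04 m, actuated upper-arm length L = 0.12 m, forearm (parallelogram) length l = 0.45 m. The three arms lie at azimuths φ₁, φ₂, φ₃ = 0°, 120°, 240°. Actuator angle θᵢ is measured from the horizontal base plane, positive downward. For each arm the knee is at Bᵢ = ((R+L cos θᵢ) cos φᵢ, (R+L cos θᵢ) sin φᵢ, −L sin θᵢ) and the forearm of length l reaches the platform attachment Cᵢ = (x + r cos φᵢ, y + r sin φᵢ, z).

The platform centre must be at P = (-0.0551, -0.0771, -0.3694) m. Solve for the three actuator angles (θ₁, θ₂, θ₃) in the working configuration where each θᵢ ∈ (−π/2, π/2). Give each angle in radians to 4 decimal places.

θ₁ = 0.7852, θ₂ = 0.6983, θ₃ = -0.1748

φ1=0.0° → target in arm frame (-0.0551, -0.0771)
  A=0.2551, B=-0.3694, C=(l²−L²−A²−y'²−z²)/(2L)=-0.0807
  √(A²+B²)=0.4489;  θ1 = -0.9664+1.7516 ≈ 0.7852
φ2=120.0° → target in arm frame (-0.0392, 0.0863)
  A cos θ + B sin θ = C:  0.2392·cos θ + -0.3694·sin θ = -0.0543
  γ=atan2(-0.3694,0.2392)=-0.9961;  ψ=arccos(-0.1233)=1.6944;  θ2=γ+ψ≈0.6983
rotate P by −φ3: (0.0943, -0.0092, -0.3694)
  e−x'=0.1057;  (l²−L²−(e−x')²−y'²−z²)/2L = 0.1683
  γ=atan2(-0.3694,0.1057)=-1.2922;  ψ=arccos(0.4380)=1.1174;  θ3=γ+ψ≈-0.1748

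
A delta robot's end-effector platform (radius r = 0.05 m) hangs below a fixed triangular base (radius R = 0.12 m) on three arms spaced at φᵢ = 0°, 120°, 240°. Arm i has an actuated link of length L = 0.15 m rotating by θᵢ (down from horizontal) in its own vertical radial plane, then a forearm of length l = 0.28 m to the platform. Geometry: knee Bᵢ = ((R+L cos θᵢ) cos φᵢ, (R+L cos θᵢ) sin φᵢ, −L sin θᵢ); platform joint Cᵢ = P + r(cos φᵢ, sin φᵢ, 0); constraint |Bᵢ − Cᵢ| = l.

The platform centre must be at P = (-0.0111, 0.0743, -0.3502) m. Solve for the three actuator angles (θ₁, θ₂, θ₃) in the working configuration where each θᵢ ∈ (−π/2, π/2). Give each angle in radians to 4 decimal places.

φ1=0.0° → target in arm frame (-0.0111, 0.0743)
  A cos θ + B sin θ = C:  0.0811·cos θ + -0.3502·sin θ = -0.2628
  θ1 = atan2(B,A) + arccos(C/0.3595) = 1.0474
rotate P by −φ2: (0.0699, -0.0275, -0.3502)
  A cos θ + B sin θ = C:  0.0001·cos θ + -0.3502·sin θ = -0.2250
  θ2 = atan2(B,A) + arccos(C/0.3502) = 0.6980
rotate P by −φ3: (-0.0588, -0.0468, -0.3502)
  A cos θ + B sin θ = C:  0.1288·cos θ + -0.3502·sin θ = -0.2851
  θ3 = atan2(B,A) + arccos(C/0.3731) = 1.2218

θ₁ = 1.0474, θ₂ = 0.6980, θ₃ = 1.2218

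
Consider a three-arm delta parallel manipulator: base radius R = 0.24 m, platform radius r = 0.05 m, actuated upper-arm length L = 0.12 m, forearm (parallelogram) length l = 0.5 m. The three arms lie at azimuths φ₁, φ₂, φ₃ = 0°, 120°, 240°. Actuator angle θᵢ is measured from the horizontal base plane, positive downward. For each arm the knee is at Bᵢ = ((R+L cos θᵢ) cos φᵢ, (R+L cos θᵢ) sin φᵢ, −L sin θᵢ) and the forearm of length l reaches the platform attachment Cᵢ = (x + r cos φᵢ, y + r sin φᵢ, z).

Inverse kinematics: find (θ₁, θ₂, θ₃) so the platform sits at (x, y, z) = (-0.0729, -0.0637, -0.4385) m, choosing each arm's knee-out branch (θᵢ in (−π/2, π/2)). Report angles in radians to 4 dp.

φ1=0.0° → target in arm frame (-0.0729, -0.0637)
  e−x'=0.2629;  (l²−L²−(e−x')²−y'²−z²)/2L = -0.1244
  √(A²+B²)=0.5113;  θ1 = -1.0307+1.8166 ≈ 0.7859
rotate P by −φ2: (-0.0187, 0.0950, -0.4385)
  A=0.2087, B=-0.4385, C=(l²−L²−A²−y'²−z²)/(2L)=-0.0386
  γ=atan2(-0.4385,0.2087)=-1.1266;  ψ=arccos(-0.0795)=1.6504;  θ2=γ+ψ≈0.5238
rotate P by −φ3: (0.0916, -0.0313, -0.4385)
  A=0.0984, B=-0.4385, C=(l²−L²−A²−y'²−z²)/(2L)=0.1361
  γ=atan2(-0.4385,0.0984)=-1.3501;  ψ=arccos(0.3028)=1.2632;  θ3=γ+ψ≈-0.0869

θ₁ = 0.7859, θ₂ = 0.5238, θ₃ = -0.0869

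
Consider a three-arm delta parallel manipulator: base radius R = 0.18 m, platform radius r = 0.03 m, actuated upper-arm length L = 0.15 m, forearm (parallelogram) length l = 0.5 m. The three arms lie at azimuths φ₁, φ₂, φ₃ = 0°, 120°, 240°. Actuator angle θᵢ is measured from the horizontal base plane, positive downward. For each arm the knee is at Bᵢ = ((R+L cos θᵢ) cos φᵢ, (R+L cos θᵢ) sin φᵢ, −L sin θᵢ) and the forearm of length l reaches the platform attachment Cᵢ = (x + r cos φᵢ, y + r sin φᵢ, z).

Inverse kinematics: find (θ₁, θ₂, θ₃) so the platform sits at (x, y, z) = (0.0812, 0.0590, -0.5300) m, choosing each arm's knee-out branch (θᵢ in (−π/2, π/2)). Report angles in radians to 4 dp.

θ₁ = 0.5235, θ₂ = 0.7853, θ₃ = 1.1346

rotate P by −φ1: (0.0812, 0.0590, -0.5300)
  A=0.0688, B=-0.5300, C=(l²−L²−A²−y'²−z²)/(2L)=-0.2054
  θ1 = atan2(B,A) + arccos(C/0.5344) = 0.5235
arm 2 (φ=120.0°): x'=0.0105, y'=-0.0998
  A cos θ + B sin θ = C:  0.1395·cos θ + -0.5300·sin θ = -0.2761
  γ=atan2(-0.5300,0.1395)=-1.3134;  ψ=arccos(-0.5038)=2.0987;  θ2=γ+ψ≈0.7853
arm 3 (φ=240.0°): x'=-0.0917, y'=0.0408
  A cos θ + B sin θ = C:  0.2417·cos θ + -0.5300·sin θ = -0.3783
  γ=atan2(-0.5300,0.2417)=-1.1429;  ψ=arccos(-0.6494)=2.2776;  θ3=γ+ψ≈1.1346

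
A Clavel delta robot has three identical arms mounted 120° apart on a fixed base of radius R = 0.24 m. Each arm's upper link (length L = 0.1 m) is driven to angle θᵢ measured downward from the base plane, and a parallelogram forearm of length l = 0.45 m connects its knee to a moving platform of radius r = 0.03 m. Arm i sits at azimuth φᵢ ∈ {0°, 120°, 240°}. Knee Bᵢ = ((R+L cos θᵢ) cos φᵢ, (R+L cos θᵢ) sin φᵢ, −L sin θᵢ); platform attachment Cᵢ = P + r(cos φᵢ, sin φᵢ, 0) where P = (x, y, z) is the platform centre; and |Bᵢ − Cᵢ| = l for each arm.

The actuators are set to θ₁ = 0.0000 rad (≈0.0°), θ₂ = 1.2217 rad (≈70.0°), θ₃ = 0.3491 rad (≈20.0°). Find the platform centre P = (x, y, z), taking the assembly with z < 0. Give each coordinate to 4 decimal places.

(0.0753, -0.0785, -0.3758)

φ1=0.0°: virtual centre (0.3100, 0.0000, 0.0000), radius l
φ2=120.0°: virtual centre (-0.1221, 0.2115, -0.0940), radius l
φ3=240.0°: virtual centre (-0.1520, -0.2632, -0.0342), radius l
subtract pairs → two planes through P
[-0.8642 0.4230 -0.1879]·P = -0.0276;  [-0.9240 -0.5265 -0.0684]·P = -0.0025
Cramer: x(z) = 0.0185-0.1512z;  y(z) = -0.0276+0.1354z
sphere 1 gives Az²+Bz+C=0 with A=1.0412, B=0.0807, C=-0.1167;  B²−4AC=0.4927;  roots -0.3758, 0.2983;  negative root z = -0.3758
x = 0.0753, y = -0.0785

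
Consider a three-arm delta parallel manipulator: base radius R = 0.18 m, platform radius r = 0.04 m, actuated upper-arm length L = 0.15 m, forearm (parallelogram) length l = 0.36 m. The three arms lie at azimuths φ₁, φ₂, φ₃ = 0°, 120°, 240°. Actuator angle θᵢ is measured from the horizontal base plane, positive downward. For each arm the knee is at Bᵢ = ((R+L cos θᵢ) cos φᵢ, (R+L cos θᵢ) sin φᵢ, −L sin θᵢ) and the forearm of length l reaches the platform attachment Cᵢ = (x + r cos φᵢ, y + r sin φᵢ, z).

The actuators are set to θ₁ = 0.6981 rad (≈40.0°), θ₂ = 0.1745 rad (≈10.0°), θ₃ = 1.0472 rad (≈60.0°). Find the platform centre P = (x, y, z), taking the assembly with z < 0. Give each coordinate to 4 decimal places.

(-0.0061, 0.1000, -0.3233)

arm 1 at φ=0.0°: ρ1 = 0.2549;  centre 1 = (0.2549, 0.0000, -0.0964)
φ2=120.0°: virtual centre (-0.1439, 0.2492, -0.0260), radius l
centre 3 = (0.2150·cos240.0°, 0.2150·sin240.0°, -0.1299) = (-0.1075, -0.1862, -0.1299)
eliminate P² terms by subtracting sphere 1 from 2 and 3
plane₁₂: -0.7975x+0.4983y+0.1407z = 0.0092
det = 0.6582;  x = 0.0033+0.0289z,  y = 0.0237+-0.2361z
sphere 1 gives Az²+Bz+C=0 with A=1.0566, B=0.1671, C=-0.0564;  B²−4AC=0.2664;  roots -0.3233, 0.1652;  negative root z = -0.3233
x = -0.0061, y = 0.1000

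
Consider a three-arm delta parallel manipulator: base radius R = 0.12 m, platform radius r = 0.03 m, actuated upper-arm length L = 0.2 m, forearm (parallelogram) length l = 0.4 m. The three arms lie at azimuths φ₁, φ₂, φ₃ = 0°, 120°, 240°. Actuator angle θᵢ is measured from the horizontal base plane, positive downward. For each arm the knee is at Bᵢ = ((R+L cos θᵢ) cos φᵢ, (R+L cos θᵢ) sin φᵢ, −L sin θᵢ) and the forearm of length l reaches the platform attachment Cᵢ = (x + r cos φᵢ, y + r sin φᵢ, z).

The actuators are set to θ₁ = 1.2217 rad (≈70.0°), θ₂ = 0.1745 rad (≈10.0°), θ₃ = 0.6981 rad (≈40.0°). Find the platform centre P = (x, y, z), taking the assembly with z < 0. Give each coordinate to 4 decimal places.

φ1=0.0°: virtual centre (0.1584, 0.0000, -0.1879), radius l
φ2=120.0°: virtual centre (-0.1435, 0.2485, -0.0347), radius l
centre 3 = (0.2432·cos240.0°, 0.2432·sin240.0°, -0.1286) = (-0.1216, -0.2106, -0.1286)
eliminate P² terms by subtracting sphere 1 from 2 and 3
plane₁₂: -0.6038x+0.4970y+0.3064z = 0.0231
det = 0.5327;  x = -0.0325+0.3531z,  y = 0.0070+-0.1875z
sphere 1 gives Az²+Bz+C=0 with A=1.1599, B=0.2384, C=-0.0882;  B²−4AC=0.4659;  roots -0.3970, 0.1915;  negative root z = -0.3970
x = -0.1727, y = 0.0815

(-0.1727, 0.0815, -0.3970)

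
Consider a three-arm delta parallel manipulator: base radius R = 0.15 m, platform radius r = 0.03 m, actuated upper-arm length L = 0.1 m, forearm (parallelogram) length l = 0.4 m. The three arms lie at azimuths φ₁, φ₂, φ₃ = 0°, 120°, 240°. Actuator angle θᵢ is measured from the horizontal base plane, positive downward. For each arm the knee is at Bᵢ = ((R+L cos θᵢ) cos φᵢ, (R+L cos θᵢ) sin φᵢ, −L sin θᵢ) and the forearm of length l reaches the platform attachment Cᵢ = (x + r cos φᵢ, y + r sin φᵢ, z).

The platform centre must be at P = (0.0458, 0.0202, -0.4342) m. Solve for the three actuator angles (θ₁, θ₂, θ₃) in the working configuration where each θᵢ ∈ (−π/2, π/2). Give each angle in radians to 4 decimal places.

θ₁ = 0.6980, θ₂ = 0.9597, θ₃ = 1.1342

rotate P by −φ1: (0.0458, 0.0202, -0.4342)
  A cos θ + B sin θ = C:  0.0742·cos θ + -0.4342·sin θ = -0.2222
  θ1 = atan2(B,A) + arccos(C/0.4405) = 0.6980
φ2=120.0° → target in arm frame (-0.0054, -0.0498)
  A cos θ + B sin θ = C:  0.1254·cos θ + -0.4342·sin θ = -0.2837
  √(A²+B²)=0.4519;  θ2 = -1.2896+2.2493 ≈ 0.9597
φ3=240.0° → target in arm frame (-0.0404, 0.0296)
  A cos θ + B sin θ = C:  0.1604·cos θ + -0.4342·sin θ = -0.3256
  θ3 = atan2(B,A) + arccos(C/0.4629) = 1.1342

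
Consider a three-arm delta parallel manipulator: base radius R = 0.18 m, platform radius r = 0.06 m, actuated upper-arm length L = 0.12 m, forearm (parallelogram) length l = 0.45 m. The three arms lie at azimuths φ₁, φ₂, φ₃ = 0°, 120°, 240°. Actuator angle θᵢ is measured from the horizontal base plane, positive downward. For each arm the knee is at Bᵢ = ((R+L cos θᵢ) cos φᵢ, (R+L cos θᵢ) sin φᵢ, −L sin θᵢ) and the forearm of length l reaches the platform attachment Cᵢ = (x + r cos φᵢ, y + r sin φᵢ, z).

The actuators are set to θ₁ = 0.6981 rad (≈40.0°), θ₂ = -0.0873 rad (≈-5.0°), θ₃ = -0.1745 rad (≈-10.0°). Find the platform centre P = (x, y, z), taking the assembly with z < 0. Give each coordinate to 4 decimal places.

φ1=0.0°: virtual centre (0.2119, 0.0000, -0.0771), radius l
arm 2 at φ=120.0°: e+L cos θ2 = 0.2395;  centre 2 = (-0.1198, 0.2075, 0.0105)
centre 3 = (0.2382·cos240.0°, 0.2382·sin240.0°, 0.0208) = (-0.1191, -0.2063, 0.0208)
eliminate P² terms by subtracting sphere 1 from 2 and 3
plane₁₂: -0.6634x+0.4149y+0.1752z = 0.0066
det = 0.5484;  x = -0.0098+0.2800z,  y = 0.0004+0.0255z
quadratic in z: (1.0791)z²+(0.0301)z+(-0.1474)=0, √Δ=0.7982 → z ∈ {-0.3838, 0.3559}; z = -0.3838 (taking z<0)
x = -0.1172, y = -0.0094

(-0.1172, -0.0094, -0.3838)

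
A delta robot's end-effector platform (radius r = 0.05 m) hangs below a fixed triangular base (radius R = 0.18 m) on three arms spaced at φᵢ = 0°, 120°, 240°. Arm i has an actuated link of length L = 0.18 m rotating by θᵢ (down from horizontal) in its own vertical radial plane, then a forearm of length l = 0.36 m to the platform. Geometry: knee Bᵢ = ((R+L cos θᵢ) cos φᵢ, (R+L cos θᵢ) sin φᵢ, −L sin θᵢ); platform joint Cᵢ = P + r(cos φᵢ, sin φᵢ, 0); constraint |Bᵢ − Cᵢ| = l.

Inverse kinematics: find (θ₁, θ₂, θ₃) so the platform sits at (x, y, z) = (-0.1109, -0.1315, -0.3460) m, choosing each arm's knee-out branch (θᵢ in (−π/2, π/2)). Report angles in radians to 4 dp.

θ₁ = 1.3087, θ₂ = 1.1343, θ₃ = 0.0874

arm 1 (φ=0.0°): x'=-0.1109, y'=-0.1315
  e−x'=0.2409;  (l²−L²−(e−x')²−y'²−z²)/2L = -0.2718
  √(A²+B²)=0.4216;  θ1 = -0.9626+2.2713 ≈ 1.3087
arm 2 (φ=120.0°): x'=-0.0584, y'=0.1618
  A cos θ + B sin θ = C:  0.1884·cos θ + -0.3460·sin θ = -0.2339
  γ=atan2(-0.3460,0.1884)=-1.0721;  ψ=arccos(-0.5936)=2.2064;  θ2=γ+ψ≈1.1343
φ3=240.0° → target in arm frame (0.1693, -0.0303)
  e−x'=-0.0393;  (l²−L²−(e−x')²−y'²−z²)/2L = -0.0694
  √(A²+B²)=0.3482;  θ3 = -1.6840+1.7714 ≈ 0.0874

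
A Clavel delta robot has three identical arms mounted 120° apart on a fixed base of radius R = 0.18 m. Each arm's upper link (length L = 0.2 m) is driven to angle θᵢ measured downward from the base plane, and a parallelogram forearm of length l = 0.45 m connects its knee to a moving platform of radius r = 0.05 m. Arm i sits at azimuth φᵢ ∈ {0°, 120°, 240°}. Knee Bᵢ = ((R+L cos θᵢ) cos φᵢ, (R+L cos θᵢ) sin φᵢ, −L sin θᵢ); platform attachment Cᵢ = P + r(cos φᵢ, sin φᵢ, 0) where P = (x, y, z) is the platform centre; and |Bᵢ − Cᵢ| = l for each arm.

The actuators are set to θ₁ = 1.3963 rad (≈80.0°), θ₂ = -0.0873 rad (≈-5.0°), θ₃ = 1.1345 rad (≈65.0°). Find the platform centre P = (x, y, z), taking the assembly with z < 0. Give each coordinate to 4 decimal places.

(-0.1767, 0.1881, -0.4218)

arm 1 at φ=0.0°: (R−r)+L cos θ1 = 0.1647;  centre 1 = (0.1647, 0.0000, -0.1970)
centre 2 = (0.3292·cos120.0°, 0.3292·sin120.0°, 0.0174) = (-0.1646, 0.2851, 0.0174)
arm 3 at φ=240.0°: (R−r)+L cos θ3 = 0.2145;  centre 3 = (-0.1073, -0.1858, -0.1813)
eliminate P² terms by subtracting sphere 1 from 2 and 3
plane₁₂: -0.6587x+0.5703y+0.4288z = 0.0428
Cramer: x(z) = -0.0419+0.3194z;  y(z) = 0.0266-0.3831z
quadratic in z: (1.2487)z²+(0.2416)z+(-0.1203)=0, √Δ=0.8119 → z ∈ {-0.4218, 0.2284}; z = -0.4218 (taking z<0)
x = -0.1767, y = 0.1881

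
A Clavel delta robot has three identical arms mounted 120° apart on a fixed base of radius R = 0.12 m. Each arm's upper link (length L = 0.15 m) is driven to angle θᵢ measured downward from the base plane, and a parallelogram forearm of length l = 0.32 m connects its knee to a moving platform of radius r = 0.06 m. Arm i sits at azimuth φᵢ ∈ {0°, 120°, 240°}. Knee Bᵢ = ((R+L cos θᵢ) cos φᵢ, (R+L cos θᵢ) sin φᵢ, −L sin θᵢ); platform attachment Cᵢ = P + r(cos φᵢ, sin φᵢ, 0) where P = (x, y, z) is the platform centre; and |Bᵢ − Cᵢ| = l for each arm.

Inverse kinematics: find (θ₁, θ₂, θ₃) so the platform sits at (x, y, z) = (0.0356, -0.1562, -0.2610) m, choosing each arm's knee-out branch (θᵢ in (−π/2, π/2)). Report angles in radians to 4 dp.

arm 1 (φ=0.0°): x'=0.0356, y'=-0.1562
  A=0.0244, B=-0.2610, C=(l²−L²−A²−y'²−z²)/(2L)=-0.0440
  θ1 = atan2(B,A) + arccos(C/0.2621) = 0.2621
rotate P by −φ2: (-0.1531, 0.0473, -0.2610)
  A cos θ + B sin θ = C:  0.2131·cos θ + -0.2610·sin θ = -0.1195
  θ2 = atan2(B,A) + arccos(C/0.3369) = 1.0473
φ3=240.0° → target in arm frame (0.1175, 0.1089)
  e−x'=-0.0575;  (l²−L²−(e−x')²−y'²−z²)/2L = -0.0113
  γ=atan2(-0.2610,-0.0575)=-1.7875;  ψ=arccos(-0.0423)=1.6131;  θ3=γ+ψ≈-0.1744

θ₁ = 0.2621, θ₂ = 1.0473, θ₃ = -0.1744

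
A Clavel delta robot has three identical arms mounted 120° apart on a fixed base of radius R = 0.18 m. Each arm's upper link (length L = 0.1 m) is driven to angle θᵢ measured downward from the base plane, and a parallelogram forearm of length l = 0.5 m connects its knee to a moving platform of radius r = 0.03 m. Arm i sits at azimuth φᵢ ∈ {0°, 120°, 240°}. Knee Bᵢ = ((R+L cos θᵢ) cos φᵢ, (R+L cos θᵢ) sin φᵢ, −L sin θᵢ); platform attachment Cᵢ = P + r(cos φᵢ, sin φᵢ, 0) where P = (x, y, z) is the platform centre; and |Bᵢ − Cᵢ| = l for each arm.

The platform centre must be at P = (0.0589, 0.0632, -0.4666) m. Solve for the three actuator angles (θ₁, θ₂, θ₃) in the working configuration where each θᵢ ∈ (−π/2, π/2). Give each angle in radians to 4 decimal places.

arm 1 (φ=0.0°): x'=0.0589, y'=0.0632
  e−x'=0.0911;  (l²−L²−(e−x')²−y'²−z²)/2L = 0.0500
  √(A²+B²)=0.4754;  θ1 = -1.3780+1.4655 ≈ 0.0875
rotate P by −φ2: (0.0253, -0.0826, -0.4666)
  e−x'=0.1247;  (l²−L²−(e−x')²−y'²−z²)/2L = -0.0005
  θ2 = atan2(B,A) + arccos(C/0.4830) = 0.2622
arm 3 (φ=240.0°): x'=-0.0842, y'=0.0194
  A cos θ + B sin θ = C:  0.2342·cos θ + -0.4666·sin θ = -0.1647
  γ=atan2(-0.4666,0.2342)=-1.1056;  ψ=arccos(-0.3154)=1.8917;  θ3=γ+ψ≈0.7861

θ₁ = 0.0875, θ₂ = 0.2622, θ₃ = 0.7861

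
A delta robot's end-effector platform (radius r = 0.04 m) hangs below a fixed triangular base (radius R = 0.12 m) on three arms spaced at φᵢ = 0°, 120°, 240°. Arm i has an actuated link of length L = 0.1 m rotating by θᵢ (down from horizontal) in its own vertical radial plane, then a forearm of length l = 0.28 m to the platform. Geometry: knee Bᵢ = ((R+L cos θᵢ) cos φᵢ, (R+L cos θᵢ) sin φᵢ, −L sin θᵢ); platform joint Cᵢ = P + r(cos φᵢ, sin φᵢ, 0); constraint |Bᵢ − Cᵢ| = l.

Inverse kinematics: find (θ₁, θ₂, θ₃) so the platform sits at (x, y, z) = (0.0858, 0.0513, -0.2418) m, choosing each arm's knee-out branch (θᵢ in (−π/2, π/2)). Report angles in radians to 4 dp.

θ₁ = -0.1748, θ₂ = 0.4364, θ₃ = 0.9602

φ1=0.0° → target in arm frame (0.0858, 0.0513)
  A cos θ + B sin θ = C:  -0.0058·cos θ + -0.2418·sin θ = 0.0363
  θ1 = atan2(B,A) + arccos(C/0.2419) = -0.1748
φ2=120.0° → target in arm frame (0.0015, -0.1000)
  A=0.0785, B=-0.2418, C=(l²−L²−A²−y'²−z²)/(2L)=-0.0311
  θ2 = atan2(B,A) + arccos(C/0.2542) = 0.4364
rotate P by −φ3: (-0.0873, 0.0487, -0.2418)
  e−x'=0.1673;  (l²−L²−(e−x')²−y'²−z²)/2L = -0.1022
  θ3 = atan2(B,A) + arccos(C/0.2941) = 0.9602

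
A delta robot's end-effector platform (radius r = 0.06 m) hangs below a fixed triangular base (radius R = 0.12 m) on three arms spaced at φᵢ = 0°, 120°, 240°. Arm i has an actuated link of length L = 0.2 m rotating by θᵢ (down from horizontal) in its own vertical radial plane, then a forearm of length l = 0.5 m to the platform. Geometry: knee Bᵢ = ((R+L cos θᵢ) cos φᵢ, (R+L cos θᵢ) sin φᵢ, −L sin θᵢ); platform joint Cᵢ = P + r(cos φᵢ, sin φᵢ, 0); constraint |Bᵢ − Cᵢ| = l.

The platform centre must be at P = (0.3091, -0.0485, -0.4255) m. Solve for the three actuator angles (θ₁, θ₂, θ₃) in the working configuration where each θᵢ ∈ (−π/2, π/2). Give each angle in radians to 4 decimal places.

θ₁ = -0.3489, θ₂ = 1.0475, θ₃ = 0.8729

arm 1 (φ=0.0°): x'=0.3091, y'=-0.0485
  A=-0.2491, B=-0.4255, C=(l²−L²−A²−y'²−z²)/(2L)=-0.0886
  √(A²+B²)=0.4931;  θ1 = -2.1004+1.7515 ≈ -0.3489
arm 2 (φ=120.0°): x'=-0.1966, y'=-0.2434
  A cos θ + B sin θ = C:  0.2566·cos θ + -0.4255·sin θ = -0.2403
  γ=atan2(-0.4255,0.2566)=-1.0282;  ψ=arccos(-0.4837)=2.0757;  θ2=γ+ψ≈1.0475
φ3=240.0° → target in arm frame (-0.1125, 0.2919)
  A=0.1725, B=-0.4255, C=(l²−L²−A²−y'²−z²)/(2L)=-0.2151
  √(A²+B²)=0.4592;  θ3 = -1.1855+2.0584 ≈ 0.8729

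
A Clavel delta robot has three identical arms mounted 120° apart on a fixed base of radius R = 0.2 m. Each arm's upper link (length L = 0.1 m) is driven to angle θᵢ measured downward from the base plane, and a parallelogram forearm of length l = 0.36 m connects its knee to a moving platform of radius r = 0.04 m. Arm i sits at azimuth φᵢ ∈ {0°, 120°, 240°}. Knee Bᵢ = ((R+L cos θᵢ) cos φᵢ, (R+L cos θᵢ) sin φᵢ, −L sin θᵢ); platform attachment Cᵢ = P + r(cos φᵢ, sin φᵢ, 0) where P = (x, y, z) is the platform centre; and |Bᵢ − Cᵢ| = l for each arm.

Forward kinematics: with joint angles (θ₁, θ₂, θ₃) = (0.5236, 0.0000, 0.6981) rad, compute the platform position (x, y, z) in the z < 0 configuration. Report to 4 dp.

(-0.0134, 0.0522, -0.2934)

φ1=0.0°: virtual centre (0.2466, 0.0000, -0.0500), radius l
S2 = (0.2600·cos120.0°, 0.2600·sin120.0°, 0.0000) = (-0.1300, 0.2252, 0.0000)
arm 3 at φ=240.0°: e+L cos θ3 = 0.2366;  S3 = (-0.1183, -0.2049, -0.0643)
eliminate P² terms by subtracting sphere 1 from 2 and 3
[-0.7532 0.4503 0.1000]·P = 0.0043;  [-0.7298 -0.4098 -0.0286]·P = -0.0032
det = 0.6373;  x = -0.0005+0.0441z,  y = 0.0087+-0.1483z
quadratic in z: (1.0239)z²+(0.0756)z+(-0.0660)=0, √Δ=0.5253 → z ∈ {-0.2934, 0.2196}; z = -0.2934 (taking z<0)
x = -0.0134, y = 0.0522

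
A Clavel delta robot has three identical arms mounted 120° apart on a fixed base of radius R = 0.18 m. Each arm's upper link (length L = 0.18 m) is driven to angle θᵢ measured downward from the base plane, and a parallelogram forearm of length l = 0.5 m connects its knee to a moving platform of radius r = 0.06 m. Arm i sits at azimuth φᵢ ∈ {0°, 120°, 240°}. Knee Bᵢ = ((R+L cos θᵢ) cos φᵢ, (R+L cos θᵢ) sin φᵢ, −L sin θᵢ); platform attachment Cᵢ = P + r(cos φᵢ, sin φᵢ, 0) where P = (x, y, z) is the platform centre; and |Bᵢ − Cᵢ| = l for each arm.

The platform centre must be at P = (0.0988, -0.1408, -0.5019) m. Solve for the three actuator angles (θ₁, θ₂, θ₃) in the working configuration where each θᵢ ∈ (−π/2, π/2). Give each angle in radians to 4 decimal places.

θ₁ = 0.3488, θ₂ = 1.1343, θ₃ = 0.4364

rotate P by −φ1: (0.0988, -0.1408, -0.5019)
  A cos θ + B sin θ = C:  0.0212·cos θ + -0.5019·sin θ = -0.1516
  √(A²+B²)=0.5023;  θ1 = -1.5286+1.8774 ≈ 0.3488
arm 2 (φ=120.0°): x'=-0.1713, y'=-0.0152
  A=0.2913, B=-0.5019, C=(l²−L²−A²−y'²−z²)/(2L)=-0.3317
  γ=atan2(-0.5019,0.2913)=-1.0449;  ψ=arccos(-0.5716)=2.1792;  θ2=γ+ψ≈1.1343
rotate P by −φ3: (0.0725, 0.1560, -0.5019)
  A=0.0475, B=-0.5019, C=(l²−L²−A²−y'²−z²)/(2L)=-0.1691
  γ=atan2(-0.5019,0.0475)=-1.4765;  ψ=arccos(-0.3355)=1.9129;  θ3=γ+ψ≈0.4364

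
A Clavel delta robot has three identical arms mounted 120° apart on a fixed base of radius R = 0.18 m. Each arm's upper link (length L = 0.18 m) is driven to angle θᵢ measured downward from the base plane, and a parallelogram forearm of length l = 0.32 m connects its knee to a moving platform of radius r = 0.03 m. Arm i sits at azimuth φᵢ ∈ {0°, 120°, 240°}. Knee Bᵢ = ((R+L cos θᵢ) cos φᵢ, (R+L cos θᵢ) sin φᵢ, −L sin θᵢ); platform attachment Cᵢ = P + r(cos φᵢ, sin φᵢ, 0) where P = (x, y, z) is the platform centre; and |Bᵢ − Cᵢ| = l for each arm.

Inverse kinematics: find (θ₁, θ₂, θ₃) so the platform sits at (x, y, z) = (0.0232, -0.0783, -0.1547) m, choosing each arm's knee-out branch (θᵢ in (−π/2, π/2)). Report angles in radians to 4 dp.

φ1=0.0° → target in arm frame (0.0232, -0.0783)
  A cos θ + B sin θ = C:  0.1268·cos θ + -0.1547·sin θ = 0.0663
  θ1 = atan2(B,A) + arccos(C/0.2000) = 0.3489
arm 2 (φ=120.0°): x'=-0.0794, y'=0.0191
  A cos θ + B sin θ = C:  0.2294·cos θ + -0.1547·sin θ = -0.0192
  γ=atan2(-0.1547,0.2294)=-0.5933;  ψ=arccos(-0.0695)=1.6404;  θ2=γ+ψ≈1.0471
φ3=240.0° → target in arm frame (0.0562, 0.0592)
  e−x'=0.0938;  (l²−L²−(e−x')²−y'²−z²)/2L = 0.0938
  γ=atan2(-0.1547,0.0938)=-1.0258;  ψ=arccos(0.5184)=1.0258;  θ3=γ+ψ≈0.0000

θ₁ = 0.3489, θ₂ = 1.0471, θ₃ = 0.0000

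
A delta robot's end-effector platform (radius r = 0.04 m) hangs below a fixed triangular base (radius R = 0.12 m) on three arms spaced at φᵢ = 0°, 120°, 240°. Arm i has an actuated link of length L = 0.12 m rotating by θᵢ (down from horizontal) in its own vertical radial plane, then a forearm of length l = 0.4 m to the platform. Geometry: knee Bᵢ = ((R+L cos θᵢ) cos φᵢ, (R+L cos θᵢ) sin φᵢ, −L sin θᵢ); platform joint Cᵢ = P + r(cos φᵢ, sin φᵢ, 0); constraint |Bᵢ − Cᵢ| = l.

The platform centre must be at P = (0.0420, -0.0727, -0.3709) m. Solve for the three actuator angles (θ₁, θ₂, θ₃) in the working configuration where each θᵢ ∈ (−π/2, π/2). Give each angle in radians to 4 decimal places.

arm 1 (φ=0.0°): x'=0.0420, y'=-0.0727
  A=0.0380, B=-0.3709, C=(l²−L²−A²−y'²−z²)/(2L)=0.0054
  √(A²+B²)=0.3728;  θ1 = -1.4687+1.5562 ≈ 0.0875
rotate P by −φ2: (-0.0840, 0.0000, -0.3709)
  A=0.1640, B=-0.3709, C=(l²−L²−A²−y'²−z²)/(2L)=-0.0785
  √(A²+B²)=0.4055;  θ2 = -1.1546+1.7657 ≈ 0.6111
arm 3 (φ=240.0°): x'=0.0420, y'=0.0727
  e−x'=0.0380;  (l²−L²−(e−x')²−y'²−z²)/2L = 0.0054
  √(A²+B²)=0.3728;  θ3 = -1.4686+1.5563 ≈ 0.0877

θ₁ = 0.0875, θ₂ = 0.6111, θ₃ = 0.0877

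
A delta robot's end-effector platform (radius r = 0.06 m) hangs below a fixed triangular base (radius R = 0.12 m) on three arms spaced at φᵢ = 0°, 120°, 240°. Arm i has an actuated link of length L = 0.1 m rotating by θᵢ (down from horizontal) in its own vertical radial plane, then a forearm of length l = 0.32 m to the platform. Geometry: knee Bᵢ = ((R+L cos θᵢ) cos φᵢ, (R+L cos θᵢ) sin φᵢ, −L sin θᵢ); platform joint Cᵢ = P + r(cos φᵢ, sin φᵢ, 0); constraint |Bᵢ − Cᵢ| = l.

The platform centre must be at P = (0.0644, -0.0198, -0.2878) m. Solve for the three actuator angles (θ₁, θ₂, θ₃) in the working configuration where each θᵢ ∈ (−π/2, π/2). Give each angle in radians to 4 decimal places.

arm 1 (φ=0.0°): x'=0.0644, y'=-0.0198
  e−x'=-0.0044;  (l²−L²−(e−x')²−y'²−z²)/2L = 0.0458
  γ=atan2(-0.2878,-0.0044)=-1.5861;  ψ=arccos(0.1591)=1.4110;  θ1=γ+ψ≈-0.1751
rotate P by −φ2: (-0.0493, -0.0459, -0.2878)
  A=0.1093, B=-0.2878, C=(l²−L²−A²−y'²−z²)/(2L)=-0.0224
  θ2 = atan2(B,A) + arccos(C/0.3079) = 0.4361
arm 3 (φ=240.0°): x'=-0.0151, y'=0.0657
  e−x'=0.0751;  (l²−L²−(e−x')²−y'²−z²)/2L = -0.0019
  √(A²+B²)=0.2974;  θ3 = -1.3157+1.5771 ≈ 0.2614

θ₁ = -0.1751, θ₂ = 0.4361, θ₃ = 0.2614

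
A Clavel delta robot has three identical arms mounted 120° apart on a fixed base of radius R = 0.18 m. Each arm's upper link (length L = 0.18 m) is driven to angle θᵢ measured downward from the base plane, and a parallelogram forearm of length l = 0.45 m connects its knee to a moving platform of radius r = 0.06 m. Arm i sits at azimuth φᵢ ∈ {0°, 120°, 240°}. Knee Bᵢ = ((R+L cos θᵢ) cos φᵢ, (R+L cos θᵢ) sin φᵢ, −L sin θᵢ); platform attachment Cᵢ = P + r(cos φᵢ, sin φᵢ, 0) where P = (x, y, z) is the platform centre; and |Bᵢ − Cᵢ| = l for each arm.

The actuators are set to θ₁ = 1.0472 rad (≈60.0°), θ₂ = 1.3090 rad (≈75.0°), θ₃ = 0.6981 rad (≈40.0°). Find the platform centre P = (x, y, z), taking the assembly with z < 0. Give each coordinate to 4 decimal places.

O1 = (0.2100·cos0.0°, 0.2100·sin0.0°, -0.1559) = (0.2100, 0.0000, -0.1559)
arm 2 at φ=120.0°: ρ2 = 0.1666;  O2 = (-0.0833, 0.1443, -0.1739)
arm 3 at φ=240.0°: ρ3 = 0.2579;  O3 = (-0.1289, -0.2233, -0.1157)
|O₂|²−|O₁|² = -0.0104;  |O₃|²−|O₁|² = 0.0115
plane₁₂: -0.5866x+0.2885y+-0.0360z = -0.0104
Cramer: x(z) = 0.0029+0.0156z;  y(z) = -0.0302+0.1563z
quadratic in z: (1.0247)z²+(0.2959)z+(-0.1344)=0, √Δ=0.7990 → z ∈ {-0.5343, 0.2455}; z = -0.5343 (taking z<0)
x = -0.0054, y = -0.1137

(-0.0054, -0.1137, -0.5343)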